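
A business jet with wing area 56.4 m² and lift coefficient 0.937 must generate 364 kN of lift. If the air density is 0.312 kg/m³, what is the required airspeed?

v = 210 m/s

L = ½ρv²S·CL ⇒ v = √(2L/(ρ·S·CL))
v = √(2 × 3.64×10^5 / (0.312 × 56.4 × 0.937)) = √44150 = 210 m/s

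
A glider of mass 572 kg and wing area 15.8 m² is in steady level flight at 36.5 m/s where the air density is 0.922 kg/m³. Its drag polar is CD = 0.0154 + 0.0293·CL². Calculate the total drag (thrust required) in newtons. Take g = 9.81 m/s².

Weight W = mg = 572 × 9.81 = 5611.3 N; in level flight L = W.
Dynamic pressure q = 0.5 × 0.922 × 36.5² = 614.2 Pa.
Required CL = L/(qS) = 5611.3/(614.2·15.8) = 0.5783.
CD = 0.0154 + 0.0293 × 0.5783² = 0.0252.
D = q·S·CD = 614.2 × 15.8 × 0.0252 = 244.5 N

D = 245 N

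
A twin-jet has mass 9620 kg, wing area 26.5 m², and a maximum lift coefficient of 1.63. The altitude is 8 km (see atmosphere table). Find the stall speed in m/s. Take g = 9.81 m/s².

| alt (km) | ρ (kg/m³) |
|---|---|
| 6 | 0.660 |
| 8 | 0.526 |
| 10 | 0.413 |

V_stall = 91.1 m/s

At 8 km, from the table: ρ = 0.526 kg/m³.
Stall occurs when L = W at CL,max. W = mg = 9620 × 9.81 = 94370 N.
V_stall = √(2W/(ρ·S·CL,max)) = √(2 × 94370 / (0.526 × 26.5 × 1.63))
V_stall = √8307 = 91.1 m/s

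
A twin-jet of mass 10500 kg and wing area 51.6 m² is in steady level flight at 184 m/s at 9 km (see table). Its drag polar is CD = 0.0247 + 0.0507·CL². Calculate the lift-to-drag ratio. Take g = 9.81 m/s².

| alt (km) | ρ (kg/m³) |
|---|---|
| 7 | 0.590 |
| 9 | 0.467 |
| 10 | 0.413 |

L/D = 9.04

At 9 km, from the table: ρ = 0.467 kg/m³.
In steady level flight, lift balances weight: W = mg = 10500 × 9.81 = 1.03×10^5 N.
q = ½ρv² = ½ × 0.467 × 184² = 7905 Pa.
CL = W/(q·S) = 1.03×10^5 / (7905 × 51.6) = 0.2525.
CD = 0.0247 + 0.0507 × 0.2525² = 0.02793.
L/D = CL/CD = 0.2525 / 0.02793 = 9.04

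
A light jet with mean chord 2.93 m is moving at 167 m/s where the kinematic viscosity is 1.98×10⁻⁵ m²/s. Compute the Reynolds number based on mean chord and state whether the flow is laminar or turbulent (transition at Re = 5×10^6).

Re = 2.47×10^7 (turbulent)

Re = v·c/ν = 167 × 2.93 / (1.98×10⁻⁵) = 2.47×10^7
Since 2.47×10^7 > 5×10^6, the flow is turbulent.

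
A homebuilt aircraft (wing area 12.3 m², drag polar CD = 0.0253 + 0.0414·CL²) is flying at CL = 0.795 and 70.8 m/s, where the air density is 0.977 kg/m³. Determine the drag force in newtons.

CD = 0.0253 + 0.0414 × 0.795² = 0.05147
D = ½ρv²S·CD = ½ × 0.977 × 70.8² × 12.3 × 0.05147 = 1550 N

D = 1550 N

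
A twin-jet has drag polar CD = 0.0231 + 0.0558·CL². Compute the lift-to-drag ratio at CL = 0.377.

L/D = 12.1

CD = 0.0231 + 0.0558 × 0.377² = 0.03103
L/D = CL/CD = 0.377 / 0.03103 = 12.1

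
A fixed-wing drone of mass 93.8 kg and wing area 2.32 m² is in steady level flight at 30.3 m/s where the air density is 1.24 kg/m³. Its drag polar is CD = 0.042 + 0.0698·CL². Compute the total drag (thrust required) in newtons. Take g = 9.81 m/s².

In steady level flight, lift balances weight: W = mg = 93.8 × 9.81 = 920.18 N.
Dynamic pressure q = 0.5 × 1.24 × 30.3² = 569.2 Pa.
CL = 2W/(ρv²S) = 2×920.18/(1.24×30.3²×2.32) = 0.6968.
CD = 0.042 + 0.0698 × 0.6968² = 0.07589.
D = q·S·CD = 569.2 × 2.32 × 0.07589 = 100.2 N

D = 100 N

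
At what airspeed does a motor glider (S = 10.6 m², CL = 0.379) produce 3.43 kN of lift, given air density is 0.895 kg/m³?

L = ½ρv²S·CL ⇒ v = √(2L/(ρ·S·CL))
v = √(2 × 3430 / (0.895 × 10.6 × 0.379)) = √1908 = 43.7 m/s

v = 43.7 m/s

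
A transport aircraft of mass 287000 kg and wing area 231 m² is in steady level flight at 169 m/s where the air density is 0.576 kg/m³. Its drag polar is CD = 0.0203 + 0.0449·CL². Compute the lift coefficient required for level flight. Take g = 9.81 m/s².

Weight W = mg = 287000 × 9.81 = 2.8155×10^6 N; in level flight L = W.
q = ½ρv² = ½ × 0.576 × 169² = 8226 Pa.
Required CL = L/(qS) = 2.8155×10^6/(8226·231) = 1.482.

CL = 1.48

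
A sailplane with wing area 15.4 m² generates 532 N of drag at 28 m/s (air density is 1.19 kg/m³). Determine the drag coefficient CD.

From D = ½ρv²S·CD, rearranging gives CD = 2D/(ρv²S).
CD = 2 × 532 / (1.19 × 28² × 15.4) = 0.0741

CD = 0.0741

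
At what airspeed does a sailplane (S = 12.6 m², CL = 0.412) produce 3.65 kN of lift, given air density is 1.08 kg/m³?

L = ½ρv²S·CL ⇒ v = √(2L/(ρ·S·CL))
v = √(2 × 3650 / (1.08 × 12.6 × 0.412)) = √1302 = 36.1 m/s

v = 36.1 m/s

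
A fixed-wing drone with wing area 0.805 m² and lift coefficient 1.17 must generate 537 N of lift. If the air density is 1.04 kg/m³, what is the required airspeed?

v = 33.1 m/s

L = ½ρv²S·CL ⇒ v = √(2L/(ρ·S·CL))
v = √(2 × 537 / (1.04 × 0.805 × 1.17)) = √1096 = 33.1 m/s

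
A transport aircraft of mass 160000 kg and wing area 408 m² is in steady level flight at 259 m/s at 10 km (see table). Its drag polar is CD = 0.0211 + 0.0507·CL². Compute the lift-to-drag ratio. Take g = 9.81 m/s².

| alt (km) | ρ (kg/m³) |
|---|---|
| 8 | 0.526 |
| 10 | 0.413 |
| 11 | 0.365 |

L/D = 11.1

At 10 km, from the table: ρ = 0.413 kg/m³.
Weight W = mg = 160000 × 9.81 = 1.5696×10^6 N; in level flight L = W.
Dynamic pressure q = 0.5 × 0.413 × 259² = 13850 Pa.
Required CL = L/(qS) = 1.5696×10^6/(13850·408) = 0.2777.
CD = 0.0211 + 0.0507 × 0.2777² = 0.02501.
L/D = CL/CD = 0.2777 / 0.02501 = 11.1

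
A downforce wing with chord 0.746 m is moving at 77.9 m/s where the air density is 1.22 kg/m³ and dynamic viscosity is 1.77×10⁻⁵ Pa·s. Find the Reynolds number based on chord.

Re = 4.01×10^6

Re = ρ·v·c/μ = 1.22 × 77.9 × 0.746 / (1.77×10⁻⁵) = 4.01×10^6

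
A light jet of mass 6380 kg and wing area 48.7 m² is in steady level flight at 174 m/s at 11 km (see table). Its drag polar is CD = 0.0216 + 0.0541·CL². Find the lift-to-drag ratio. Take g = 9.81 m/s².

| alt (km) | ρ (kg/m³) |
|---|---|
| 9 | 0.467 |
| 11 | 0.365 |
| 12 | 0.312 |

At 11 km, from the table: ρ = 0.365 kg/m³.
Weight W = mg = 6380 × 9.81 = 62588 N; in level flight L = W.
Dynamic pressure q = 0.5 × 0.365 × 174² = 5525 Pa.
CL = W/(q·S) = 62588 / (5525 × 48.7) = 0.2326.
CD = 0.0216 + 0.0541 × 0.2326² = 0.02453.
L/D = CL/CD = 0.2326 / 0.02453 = 9.48

L/D = 9.48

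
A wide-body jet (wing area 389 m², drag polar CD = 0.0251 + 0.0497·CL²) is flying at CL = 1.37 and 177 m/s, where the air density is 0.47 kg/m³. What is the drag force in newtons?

D = 3.39×10^5 N

CD = 0.0251 + 0.0497 × 1.37² = 0.1184
D = ½ρv²S·CD = ½ × 0.47 × 177² × 389 × 0.1184 = 3.39×10^5 N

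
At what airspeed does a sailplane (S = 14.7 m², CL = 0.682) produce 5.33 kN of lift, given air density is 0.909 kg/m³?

L = ½ρv²S·CL ⇒ v = √(2L/(ρ·S·CL))
v = √(2 × 5330 / (0.909 × 14.7 × 0.682)) = √1170 = 34.2 m/s

v = 34.2 m/s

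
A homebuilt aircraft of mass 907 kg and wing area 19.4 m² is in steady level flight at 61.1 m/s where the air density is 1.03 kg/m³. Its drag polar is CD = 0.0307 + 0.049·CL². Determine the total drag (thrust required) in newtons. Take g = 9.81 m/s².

D = 1250 N

Weight W = mg = 907 × 9.81 = 8897.7 N; in level flight L = W.
Dynamic pressure q = 0.5 × 1.03 × 61.1² = 1923 Pa.
CL = W/(q·S) = 8897.7 / (1923 × 19.4) = 0.2386.
CD = 0.0307 + 0.049 × 0.2386² = 0.03349.
D = q·S·CD = 1923 × 19.4 × 0.03349 = 1249 N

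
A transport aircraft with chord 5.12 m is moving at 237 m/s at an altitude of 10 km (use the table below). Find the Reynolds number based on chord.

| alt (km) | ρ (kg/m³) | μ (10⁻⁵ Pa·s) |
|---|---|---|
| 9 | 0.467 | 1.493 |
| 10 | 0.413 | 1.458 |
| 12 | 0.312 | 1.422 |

Re = 3.44×10^7

At 10 km, from the table: ρ = 0.413 kg/m³, μ = 1.458×10⁻⁵ Pa·s.
Re = ρ·v·c/μ = 0.413 × 237 × 5.12 / (1.458×10⁻⁵) = 3.44×10^7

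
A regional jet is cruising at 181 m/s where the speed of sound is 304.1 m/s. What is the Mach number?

M = 0.595

M = v/a = 181 / 304.1 = 0.595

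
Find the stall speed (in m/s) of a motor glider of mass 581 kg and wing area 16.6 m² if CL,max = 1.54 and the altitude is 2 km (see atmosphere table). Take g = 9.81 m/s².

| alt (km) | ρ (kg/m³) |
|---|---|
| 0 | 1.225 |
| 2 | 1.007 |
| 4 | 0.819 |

At 2 km, from the table: ρ = 1.007 kg/m³.
Weight W = mg = 581 × 9.81 = 5700 N.
From L = ½ρV²S·CL,max = W: V_stall = √(2W/(ρSCL,max)) = √(2·5700/(1.007·16.6·1.54))
V_stall = √442.8 = 21 m/s

V_stall = 21 m/s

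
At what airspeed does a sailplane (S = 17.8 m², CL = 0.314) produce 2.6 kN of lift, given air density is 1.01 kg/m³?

L = ½ρv²S·CL ⇒ v = √(2L/(ρ·S·CL))
v = √(2 × 2600 / (1.01 × 17.8 × 0.314)) = √921.2 = 30.4 m/s

v = 30.4 m/s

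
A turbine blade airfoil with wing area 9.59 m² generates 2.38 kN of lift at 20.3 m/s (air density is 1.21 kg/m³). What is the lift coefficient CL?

CL = 0.995

From L = ½ρv²S·CL, rearranging gives CL = 2L/(ρv²S).
CL = 2 × 2380 / (1.21 × 20.3² × 9.59) = 0.995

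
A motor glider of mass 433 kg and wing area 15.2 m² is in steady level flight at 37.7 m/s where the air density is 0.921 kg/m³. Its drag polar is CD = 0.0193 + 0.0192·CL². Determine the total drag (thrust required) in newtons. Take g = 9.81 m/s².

D = 227 N

In steady level flight, lift balances weight: W = mg = 433 × 9.81 = 4247.7 N.
q = ½ρv² = ½ × 0.921 × 37.7² = 654.5 Pa.
Required CL = L/(qS) = 4247.7/(654.5·15.2) = 0.427.
CD = 0.0193 + 0.0192 × 0.427² = 0.0228.
D = q·S·CD = 654.5 × 15.2 × 0.0228 = 226.8 N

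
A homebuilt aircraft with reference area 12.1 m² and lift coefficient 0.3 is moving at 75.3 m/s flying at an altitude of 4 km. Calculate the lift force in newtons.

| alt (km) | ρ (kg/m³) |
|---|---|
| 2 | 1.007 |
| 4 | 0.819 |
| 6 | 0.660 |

L = 8430 N

At 4 km, from the table: ρ = 0.819 kg/m³.
L = ½ρv²S·CL = ½ × 0.819 × 75.3² × 12.1 × 0.3 = 8430 N ≈ 8.43 kN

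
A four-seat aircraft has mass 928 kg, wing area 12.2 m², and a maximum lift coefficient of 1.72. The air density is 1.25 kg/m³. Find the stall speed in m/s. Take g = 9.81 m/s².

Weight W = mg = 928 × 9.81 = 9104 N.
From L = ½ρV²S·CL,max = W: V_stall = √(2W/(ρSCL,max)) = √(2·9104/(1.25·12.2·1.72))
V_stall = √694.1 = 26.3 m/s

V_stall = 26.3 m/s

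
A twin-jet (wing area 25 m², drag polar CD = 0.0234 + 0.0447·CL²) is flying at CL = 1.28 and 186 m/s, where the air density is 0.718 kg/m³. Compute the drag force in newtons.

CD = 0.0234 + 0.0447 × 1.28² = 0.09664
D = ½ρv²S·CD = ½ × 0.718 × 186² × 25 × 0.09664 = 30000 N

D = 30000 N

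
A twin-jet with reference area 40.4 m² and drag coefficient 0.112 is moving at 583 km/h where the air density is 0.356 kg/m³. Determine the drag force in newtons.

D = 21100 N

Convert speed: v = 583 km/h ÷ 3.6 = 161.9 m/s.
D = ½ρv²S·CD = ½ × 0.356 × 161.9² × 40.4 × 0.112 = 21100 N ≈ 21.1 kN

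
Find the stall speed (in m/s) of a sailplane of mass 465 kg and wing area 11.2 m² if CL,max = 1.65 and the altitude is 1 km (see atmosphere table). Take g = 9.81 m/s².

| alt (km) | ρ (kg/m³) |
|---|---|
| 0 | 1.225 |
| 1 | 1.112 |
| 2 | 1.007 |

V_stall = 21.1 m/s

At 1 km, from the table: ρ = 1.112 kg/m³.
At stall, lift equals weight: L = W = m·g = 465 × 9.81 = 4562 N.
From L = ½ρV²S·CL,max = W: V_stall = √(2W/(ρSCL,max)) = √(2·4562/(1.112·11.2·1.65))
V_stall = √444 = 21.1 m/s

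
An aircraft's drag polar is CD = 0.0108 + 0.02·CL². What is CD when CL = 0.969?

CD = 0.0296

CD = 0.0108 + 0.02 × 0.969² = 0.0108 + 0.01878 = 0.0296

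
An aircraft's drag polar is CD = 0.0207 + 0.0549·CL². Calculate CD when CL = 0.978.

CD = 0.0732

CD = 0.0207 + 0.0549 × 0.978² = 0.0207 + 0.05251 = 0.0732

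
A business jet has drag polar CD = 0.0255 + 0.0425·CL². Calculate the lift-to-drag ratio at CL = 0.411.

CD = 0.0255 + 0.0425 × 0.411² = 0.03268
L/D = CL/CD = 0.411 / 0.03268 = 12.6

L/D = 12.6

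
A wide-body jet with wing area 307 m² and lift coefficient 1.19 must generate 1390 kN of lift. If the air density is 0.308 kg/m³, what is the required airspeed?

v = 157 m/s

L = ½ρv²S·CL ⇒ v = √(2L/(ρ·S·CL))
v = √(2 × 1.39×10^6 / (0.308 × 307 × 1.19)) = √24710 = 157 m/s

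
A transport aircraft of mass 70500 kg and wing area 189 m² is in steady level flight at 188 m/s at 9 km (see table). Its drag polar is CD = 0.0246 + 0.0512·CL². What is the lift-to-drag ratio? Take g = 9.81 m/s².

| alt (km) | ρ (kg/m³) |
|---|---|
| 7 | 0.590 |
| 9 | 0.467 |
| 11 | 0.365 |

At 9 km, from the table: ρ = 0.467 kg/m³.
Weight W = mg = 70500 × 9.81 = 6.916×10^5 N; in level flight L = W.
Dynamic pressure q = 0.5 × 0.467 × 188² = 8253 Pa.
Required CL = L/(qS) = 6.916×10^5/(8253·189) = 0.4434.
CD = 0.0246 + 0.0512 × 0.4434² = 0.03467.
L/D = CL/CD = 0.4434 / 0.03467 = 12.8

L/D = 12.8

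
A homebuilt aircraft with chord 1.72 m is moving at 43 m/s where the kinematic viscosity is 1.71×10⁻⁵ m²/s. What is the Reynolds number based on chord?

Re = 4.33×10^6

Re = v·c/ν = 43 × 1.72 / (1.71×10⁻⁵) = 4.33×10^6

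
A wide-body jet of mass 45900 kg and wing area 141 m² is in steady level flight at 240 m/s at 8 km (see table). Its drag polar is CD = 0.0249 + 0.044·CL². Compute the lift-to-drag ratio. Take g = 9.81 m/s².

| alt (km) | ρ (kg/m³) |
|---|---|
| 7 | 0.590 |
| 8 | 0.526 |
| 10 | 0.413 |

L/D = 7.85

At 8 km, from the table: ρ = 0.526 kg/m³.
Weight W = mg = 45900 × 9.81 = 4.5028×10^5 N; in level flight L = W.
Dynamic pressure q = 0.5 × 0.526 × 240² = 15150 Pa.
CL = 2W/(ρv²S) = 2×4.5028×10^5/(0.526×240²×141) = 0.2108.
CD = 0.0249 + 0.044 × 0.2108² = 0.02686.
L/D = CL/CD = 0.2108 / 0.02686 = 7.85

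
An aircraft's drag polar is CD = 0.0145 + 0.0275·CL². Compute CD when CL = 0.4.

CD = 0.0145 + 0.0275 × 0.4² = 0.0145 + 0.0044 = 0.0189

CD = 0.0189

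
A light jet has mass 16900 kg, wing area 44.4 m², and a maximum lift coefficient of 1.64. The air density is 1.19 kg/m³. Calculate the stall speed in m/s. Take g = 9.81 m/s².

V_stall = 61.9 m/s

Stall occurs when L = W at CL,max. W = mg = 16900 × 9.81 = 1.658×10^5 N.
V_stall = √(2W/(ρ·S·CL,max)) = √(2 × 1.658×10^5 / (1.19 × 44.4 × 1.64))
V_stall = √3827 = 61.9 m/s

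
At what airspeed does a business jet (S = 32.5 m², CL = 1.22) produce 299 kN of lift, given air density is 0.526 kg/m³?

v = 169 m/s

L = ½ρv²S·CL ⇒ v = √(2L/(ρ·S·CL))
v = √(2 × 2.99×10^5 / (0.526 × 32.5 × 1.22)) = √28670 = 169 m/s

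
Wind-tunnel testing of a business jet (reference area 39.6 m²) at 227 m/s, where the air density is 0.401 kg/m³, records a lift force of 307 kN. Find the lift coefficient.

From L = ½ρv²S·CL, rearranging gives CL = 2L/(ρv²S).
CL = 2 × 3.07×10^5 / (0.401 × 227² × 39.6) = 0.75

CL = 0.75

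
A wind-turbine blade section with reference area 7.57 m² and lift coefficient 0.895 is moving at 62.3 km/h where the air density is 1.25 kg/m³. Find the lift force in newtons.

L = 1270 N

Convert speed: v = 62.3 km/h ÷ 3.6 = 17.31 m/s.
L = ½ρv²S·CL = ½ × 1.25 × 17.31² × 7.57 × 0.895 = 1270 N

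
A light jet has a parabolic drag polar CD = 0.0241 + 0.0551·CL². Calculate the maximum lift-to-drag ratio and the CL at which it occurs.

(L/D)max = 13.7, at CL = 0.661

For CD = CD0 + K·CL², (L/D)max occurs at CL* = √(CD0/K) and equals 1/(2√(K·CD0)).
(L/D)max = 1/(2√(0.0551 × 0.0241)) = 1/(2 × 0.03644) = 13.7
CL* = √(0.0241/0.0551) = 0.661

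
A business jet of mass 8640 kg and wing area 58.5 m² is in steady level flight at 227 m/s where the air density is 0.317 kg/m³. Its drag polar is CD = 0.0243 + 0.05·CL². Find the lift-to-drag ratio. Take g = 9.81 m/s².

L/D = 6.86

Level flight ⇒ L = W = m·g = 8640 × 9.81 = 84758 N.
q = ½ρv² = ½ × 0.317 × 227² = 8167 Pa.
CL = 2W/(ρv²S) = 2×84758/(0.317×227²×58.5) = 0.1774.
CD = 0.0243 + 0.05 × 0.1774² = 0.02587.
L/D = CL/CD = 0.1774 / 0.02587 = 6.86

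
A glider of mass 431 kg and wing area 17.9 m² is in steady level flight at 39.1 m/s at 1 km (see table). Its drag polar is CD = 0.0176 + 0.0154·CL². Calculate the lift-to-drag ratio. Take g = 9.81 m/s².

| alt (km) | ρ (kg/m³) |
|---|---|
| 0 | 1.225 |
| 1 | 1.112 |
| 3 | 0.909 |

At 1 km, from the table: ρ = 1.112 kg/m³.
In steady level flight, lift balances weight: W = mg = 431 × 9.81 = 4228.1 N.
q = ½ρv² = ½ × 1.112 × 39.1² = 850 Pa.
CL = W/(q·S) = 4228.1 / (850 × 17.9) = 0.2779.
CD = 0.0176 + 0.0154 × 0.2779² = 0.01879.
L/D = CL/CD = 0.2779 / 0.01879 = 14.8

L/D = 14.8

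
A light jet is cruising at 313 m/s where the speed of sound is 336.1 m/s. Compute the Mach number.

M = v/a = 313 / 336.1 = 0.931

M = 0.931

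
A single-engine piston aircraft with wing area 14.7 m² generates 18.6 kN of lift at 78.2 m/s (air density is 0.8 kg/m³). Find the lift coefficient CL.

From L = ½ρv²S·CL, rearranging gives CL = 2L/(ρv²S).
CL = 2 × 18600 / (0.8 × 78.2² × 14.7) = 0.517

CL = 0.517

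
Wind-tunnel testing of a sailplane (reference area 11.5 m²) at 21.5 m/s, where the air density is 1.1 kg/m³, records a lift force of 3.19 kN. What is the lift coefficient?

CL = 1.09

From L = ½ρv²S·CL, rearranging gives CL = 2L/(ρv²S).
CL = 2 × 3190 / (1.1 × 21.5² × 11.5) = 1.09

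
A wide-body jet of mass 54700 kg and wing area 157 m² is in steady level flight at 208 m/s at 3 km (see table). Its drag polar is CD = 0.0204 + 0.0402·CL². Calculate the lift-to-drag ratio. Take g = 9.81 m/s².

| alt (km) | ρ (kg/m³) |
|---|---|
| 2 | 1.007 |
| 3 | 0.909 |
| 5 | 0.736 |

At 3 km, from the table: ρ = 0.909 kg/m³.
Weight W = mg = 54700 × 9.81 = 5.3661×10^5 N; in level flight L = W.
q = ½ρv² = ½ × 0.909 × 208² = 19660 Pa.
CL = W/(q·S) = 5.3661×10^5 / (19660 × 157) = 0.1738.
CD = 0.0204 + 0.0402 × 0.1738² = 0.02161.
L/D = CL/CD = 0.1738 / 0.02161 = 8.04

L/D = 8.04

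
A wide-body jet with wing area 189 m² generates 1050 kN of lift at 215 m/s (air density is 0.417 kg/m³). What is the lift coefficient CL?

From L = ½ρv²S·CL, rearranging gives CL = 2L/(ρv²S).
CL = 2 × 1.05×10^6 / (0.417 × 215² × 189) = 0.576

CL = 0.576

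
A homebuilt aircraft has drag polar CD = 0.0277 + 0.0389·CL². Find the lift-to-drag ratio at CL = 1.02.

CD = 0.0277 + 0.0389 × 1.02² = 0.06817
L/D = CL/CD = 1.02 / 0.06817 = 15

L/D = 15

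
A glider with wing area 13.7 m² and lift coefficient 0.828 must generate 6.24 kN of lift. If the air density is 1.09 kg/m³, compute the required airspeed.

L = ½ρv²S·CL ⇒ v = √(2L/(ρ·S·CL))
v = √(2 × 6240 / (1.09 × 13.7 × 0.828)) = √1009 = 31.8 m/s

v = 31.8 m/s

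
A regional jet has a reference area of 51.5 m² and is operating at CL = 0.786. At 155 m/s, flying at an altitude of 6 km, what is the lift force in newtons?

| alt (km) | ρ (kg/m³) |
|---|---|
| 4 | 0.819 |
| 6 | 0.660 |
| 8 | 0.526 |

At 6 km, from the table: ρ = 0.660 kg/m³.
Dynamic pressure q = ½ρv² = ½ × 0.66 × 155² = 7928 Pa.
L = q·S·CL = 7928 × 51.5 × 0.786 = 3.21×10^5 N ≈ 321 kN

L = 3.21×10^5 N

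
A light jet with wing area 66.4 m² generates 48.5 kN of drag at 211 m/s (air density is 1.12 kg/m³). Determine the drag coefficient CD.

CD = 0.0293

From D = ½ρv²S·CD, rearranging gives CD = 2D/(ρv²S).
CD = 2 × 48500 / (1.12 × 211² × 66.4) = 0.0293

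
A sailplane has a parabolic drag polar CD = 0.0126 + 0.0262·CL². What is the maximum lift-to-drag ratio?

(L/D)max = 27.5

For CD = CD0 + K·CL², (L/D)max occurs at CL* = √(CD0/K) and equals 1/(2√(K·CD0)).
(L/D)max = 1/(2√(0.0262 × 0.0126)) = 1/(2 × 0.01817) = 27.5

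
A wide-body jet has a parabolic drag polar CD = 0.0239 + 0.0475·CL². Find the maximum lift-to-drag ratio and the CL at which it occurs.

For CD = CD0 + K·CL², (L/D)max occurs at CL* = √(CD0/K) and equals 1/(2√(K·CD0)).
(L/D)max = 1/(2√(0.0475 × 0.0239)) = 1/(2 × 0.03369) = 14.8
CL* = √(0.0239/0.0475) = 0.709

(L/D)max = 14.8, at CL = 0.709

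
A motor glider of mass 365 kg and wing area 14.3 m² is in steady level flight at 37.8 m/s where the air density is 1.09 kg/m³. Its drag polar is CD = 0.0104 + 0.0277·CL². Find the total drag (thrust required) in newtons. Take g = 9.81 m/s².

D = 148 N

In steady level flight, lift balances weight: W = mg = 365 × 9.81 = 3580.7 N.
q = ½ρv² = ½ × 1.09 × 37.8² = 778.7 Pa.
Required CL = L/(qS) = 3580.7/(778.7·14.3) = 0.3215.
CD = 0.0104 + 0.0277 × 0.3215² = 0.01326.
D = q·S·CD = 778.7 × 14.3 × 0.01326 = 147.7 N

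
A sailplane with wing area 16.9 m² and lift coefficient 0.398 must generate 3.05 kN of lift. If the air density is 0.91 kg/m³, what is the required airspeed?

L = ½ρv²S·CL ⇒ v = √(2L/(ρ·S·CL))
v = √(2 × 3050 / (0.91 × 16.9 × 0.398)) = √996.6 = 31.6 m/s

v = 31.6 m/s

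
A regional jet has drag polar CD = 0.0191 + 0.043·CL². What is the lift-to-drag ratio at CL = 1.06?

CD = 0.0191 + 0.043 × 1.06² = 0.06741
L/D = CL/CD = 1.06 / 0.06741 = 15.7

L/D = 15.7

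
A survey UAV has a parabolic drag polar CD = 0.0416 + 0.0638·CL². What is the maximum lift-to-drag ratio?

For CD = CD0 + K·CL², (L/D)max occurs at CL* = √(CD0/K) and equals 1/(2√(K·CD0)).
(L/D)max = 1/(2√(0.0638 × 0.0416)) = 1/(2 × 0.05152) = 9.71

(L/D)max = 9.71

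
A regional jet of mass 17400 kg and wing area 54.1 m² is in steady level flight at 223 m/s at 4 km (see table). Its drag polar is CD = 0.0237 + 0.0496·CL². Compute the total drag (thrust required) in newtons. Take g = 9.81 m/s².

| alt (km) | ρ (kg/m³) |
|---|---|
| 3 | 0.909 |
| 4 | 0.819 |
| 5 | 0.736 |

D = 27400 N

At 4 km, from the table: ρ = 0.819 kg/m³.
Level flight ⇒ L = W = m·g = 17400 × 9.81 = 1.7069×10^5 N.
Dynamic pressure q = 0.5 × 0.819 × 223² = 20360 Pa.
CL = 2W/(ρv²S) = 2×1.7069×10^5/(0.819×223²×54.1) = 0.1549.
CD = 0.0237 + 0.0496 × 0.1549² = 0.02489.
D = q·S·CD = 20360 × 54.1 × 0.02489 = 27420 N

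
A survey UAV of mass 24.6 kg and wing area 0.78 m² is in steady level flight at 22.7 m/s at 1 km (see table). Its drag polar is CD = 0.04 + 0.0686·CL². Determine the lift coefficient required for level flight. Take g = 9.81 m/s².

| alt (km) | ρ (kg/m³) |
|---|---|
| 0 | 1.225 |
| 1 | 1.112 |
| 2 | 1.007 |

CL = 1.08

At 1 km, from the table: ρ = 1.112 kg/m³.
Level flight ⇒ L = W = m·g = 24.6 × 9.81 = 241.33 N.
Dynamic pressure q = 0.5 × 1.112 × 22.7² = 286.5 Pa.
CL = W/(q·S) = 241.33 / (286.5 × 0.78) = 1.08.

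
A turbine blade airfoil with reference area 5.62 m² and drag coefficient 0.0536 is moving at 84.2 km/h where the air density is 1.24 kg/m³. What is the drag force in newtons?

Convert speed: v = 84.2 km/h ÷ 3.6 = 23.39 m/s.
D = ½ρv²S·CD = ½ × 1.24 × 23.39² × 5.62 × 0.0536 = 102 N

D = 102 N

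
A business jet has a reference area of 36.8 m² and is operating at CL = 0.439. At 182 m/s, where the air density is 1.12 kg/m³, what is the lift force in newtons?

L = ½ρv²S·CL = ½ × 1.12 × 182² × 36.8 × 0.439 = 3×10^5 N ≈ 300 kN

L = 3×10^5 N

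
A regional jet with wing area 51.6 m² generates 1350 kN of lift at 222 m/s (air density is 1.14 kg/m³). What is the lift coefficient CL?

From L = ½ρv²S·CL, rearranging gives CL = 2L/(ρv²S).
CL = 2 × 1.35×10^6 / (1.14 × 222² × 51.6) = 0.931

CL = 0.931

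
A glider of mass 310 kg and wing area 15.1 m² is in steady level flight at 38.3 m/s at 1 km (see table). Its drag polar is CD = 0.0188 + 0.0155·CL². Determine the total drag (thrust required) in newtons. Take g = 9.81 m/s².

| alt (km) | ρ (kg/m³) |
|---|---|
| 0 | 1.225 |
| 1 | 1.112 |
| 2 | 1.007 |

At 1 km, from the table: ρ = 1.112 kg/m³.
In steady level flight, lift balances weight: W = mg = 310 × 9.81 = 3041.1 N.
Dynamic pressure q = 0.5 × 1.112 × 38.3² = 815.6 Pa.
Required CL = L/(qS) = 3041.1/(815.6·15.1) = 0.2469.
CD = 0.0188 + 0.0155 × 0.2469² = 0.01975.
D = q·S·CD = 815.6 × 15.1 × 0.01975 = 243.2 N

D = 243 N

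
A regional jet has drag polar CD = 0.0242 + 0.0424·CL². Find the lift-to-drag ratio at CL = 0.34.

CD = 0.0242 + 0.0424 × 0.34² = 0.0291
L/D = CL/CD = 0.34 / 0.0291 = 11.7

L/D = 11.7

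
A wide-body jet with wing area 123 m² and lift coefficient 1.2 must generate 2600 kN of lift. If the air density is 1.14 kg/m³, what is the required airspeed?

L = ½ρv²S·CL ⇒ v = √(2L/(ρ·S·CL))
v = √(2 × 2.6×10^6 / (1.14 × 123 × 1.2)) = √30900 = 176 m/s

v = 176 m/s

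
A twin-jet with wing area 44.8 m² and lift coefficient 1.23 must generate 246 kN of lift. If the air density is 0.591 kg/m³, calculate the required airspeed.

v = 123 m/s

L = ½ρv²S·CL ⇒ v = √(2L/(ρ·S·CL))
v = √(2 × 2.46×10^5 / (0.591 × 44.8 × 1.23)) = √15110 = 123 m/s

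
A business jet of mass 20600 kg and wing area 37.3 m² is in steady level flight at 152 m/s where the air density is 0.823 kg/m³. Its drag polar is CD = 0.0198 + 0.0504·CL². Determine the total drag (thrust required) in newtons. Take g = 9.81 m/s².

In steady level flight, lift balances weight: W = mg = 20600 × 9.81 = 2.0209×10^5 N.
Dynamic pressure q = 0.5 × 0.823 × 152² = 9507 Pa.
Required CL = L/(qS) = 2.0209×10^5/(9507·37.3) = 0.5699.
CD = 0.0198 + 0.0504 × 0.5699² = 0.03617.
D = q·S·CD = 9507 × 37.3 × 0.03617 = 12830 N

D = 12800 N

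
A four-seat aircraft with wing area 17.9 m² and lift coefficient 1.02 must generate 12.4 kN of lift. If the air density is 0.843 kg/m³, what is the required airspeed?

L = ½ρv²S·CL ⇒ v = √(2L/(ρ·S·CL))
v = √(2 × 12400 / (0.843 × 17.9 × 1.02)) = √1611 = 40.1 m/s

v = 40.1 m/s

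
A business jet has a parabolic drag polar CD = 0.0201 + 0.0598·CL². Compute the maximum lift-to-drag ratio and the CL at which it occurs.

(L/D)max = 14.4, at CL = 0.58

For CD = CD0 + K·CL², (L/D)max occurs at CL* = √(CD0/K) and equals 1/(2√(K·CD0)).
(L/D)max = 1/(2√(0.0598 × 0.0201)) = 1/(2 × 0.03467) = 14.4
CL* = √(0.0201/0.0598) = 0.58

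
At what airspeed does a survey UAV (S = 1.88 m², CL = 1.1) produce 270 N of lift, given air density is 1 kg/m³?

L = ½ρv²S·CL ⇒ v = √(2L/(ρ·S·CL))
v = √(2 × 270 / (1 × 1.88 × 1.1)) = √261.1 = 16.2 m/s

v = 16.2 m/s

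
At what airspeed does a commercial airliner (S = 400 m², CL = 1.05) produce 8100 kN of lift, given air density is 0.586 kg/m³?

L = ½ρv²S·CL ⇒ v = √(2L/(ρ·S·CL))
v = √(2 × 8.1×10^6 / (0.586 × 400 × 1.05)) = √65820 = 257 m/s

v = 257 m/s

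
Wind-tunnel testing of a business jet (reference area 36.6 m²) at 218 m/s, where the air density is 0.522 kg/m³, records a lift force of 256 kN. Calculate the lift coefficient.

From L = ½ρv²S·CL, rearranging gives CL = 2L/(ρv²S).
CL = 2 × 2.56×10^5 / (0.522 × 218² × 36.6) = 0.564

CL = 0.564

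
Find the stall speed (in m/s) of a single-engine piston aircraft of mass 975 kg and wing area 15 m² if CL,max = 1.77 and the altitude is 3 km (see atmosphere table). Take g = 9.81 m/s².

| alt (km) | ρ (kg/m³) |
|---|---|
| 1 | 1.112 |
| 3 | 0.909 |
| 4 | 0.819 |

V_stall = 28.2 m/s

At 3 km, from the table: ρ = 0.909 kg/m³.
Stall occurs when L = W at CL,max. W = mg = 975 × 9.81 = 9565 N.
V_stall = √(2W/(ρ·S·CL,max)) = √(2 × 9565 / (0.909 × 15 × 1.77))
V_stall = √792.6 = 28.2 m/s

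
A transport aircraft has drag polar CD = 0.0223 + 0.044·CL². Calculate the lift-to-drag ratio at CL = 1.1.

L/D = 14.6

CD = 0.0223 + 0.044 × 1.1² = 0.07554
L/D = CL/CD = 1.1 / 0.07554 = 14.6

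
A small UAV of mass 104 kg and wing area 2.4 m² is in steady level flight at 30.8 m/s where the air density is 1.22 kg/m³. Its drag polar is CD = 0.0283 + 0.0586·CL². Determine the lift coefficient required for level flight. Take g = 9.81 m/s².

CL = 0.735

Weight W = mg = 104 × 9.81 = 1020.2 N; in level flight L = W.
Dynamic pressure q = 0.5 × 1.22 × 30.8² = 578.7 Pa.
CL = W/(q·S) = 1020.2 / (578.7 × 2.4) = 0.7346.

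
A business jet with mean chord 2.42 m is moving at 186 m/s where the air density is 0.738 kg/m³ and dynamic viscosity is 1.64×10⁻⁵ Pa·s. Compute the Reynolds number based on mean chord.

Re = 2.03×10^7

Re = ρ·v·c/μ = 0.738 × 186 × 2.42 / (1.64×10⁻⁵) = 2.03×10^7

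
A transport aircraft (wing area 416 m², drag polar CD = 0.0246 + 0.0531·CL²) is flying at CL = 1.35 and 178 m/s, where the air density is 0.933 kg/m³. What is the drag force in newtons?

CD = 0.0246 + 0.0531 × 1.35² = 0.1214
D = ½ρv²S·CD = ½ × 0.933 × 178² × 416 × 0.1214 = 7.46×10^5 N

D = 7.46×10^5 N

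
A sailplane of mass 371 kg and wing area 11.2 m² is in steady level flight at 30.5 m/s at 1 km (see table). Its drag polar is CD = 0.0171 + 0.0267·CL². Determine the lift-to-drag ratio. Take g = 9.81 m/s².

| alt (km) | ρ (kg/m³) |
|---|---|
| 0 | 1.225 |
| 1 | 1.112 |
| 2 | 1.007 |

L/D = 22.7

At 1 km, from the table: ρ = 1.112 kg/m³.
Weight W = mg = 371 × 9.81 = 3639.5 N; in level flight L = W.
Dynamic pressure q = 0.5 × 1.112 × 30.5² = 517.2 Pa.
CL = W/(q·S) = 3639.5 / (517.2 × 11.2) = 0.6283.
CD = 0.0171 + 0.0267 × 0.6283² = 0.02764.
L/D = CL/CD = 0.6283 / 0.02764 = 22.7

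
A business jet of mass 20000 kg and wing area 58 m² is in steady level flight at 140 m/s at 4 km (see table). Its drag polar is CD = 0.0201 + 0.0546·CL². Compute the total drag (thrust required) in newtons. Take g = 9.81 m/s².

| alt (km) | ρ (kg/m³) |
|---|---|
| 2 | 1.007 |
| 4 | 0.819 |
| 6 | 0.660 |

At 4 km, from the table: ρ = 0.819 kg/m³.
In steady level flight, lift balances weight: W = mg = 20000 × 9.81 = 1.962×10^5 N.
Dynamic pressure q = 0.5 × 0.819 × 140² = 8026 Pa.
CL = W/(q·S) = 1.962×10^5 / (8026 × 58) = 0.4215.
CD = 0.0201 + 0.0546 × 0.4215² = 0.0298.
D = q·S·CD = 8026 × 58 × 0.0298 = 13870 N

D = 13900 N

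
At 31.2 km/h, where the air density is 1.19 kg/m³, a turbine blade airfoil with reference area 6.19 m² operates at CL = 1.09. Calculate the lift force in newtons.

Convert speed: v = 31.2 km/h ÷ 3.6 = 8.667 m/s.
Dynamic pressure q = ½ρv² = ½ × 1.19 × 8.667² = 44.69 Pa.
L = q·S·CL = 44.69 × 6.19 × 1.09 = 302 N

L = 302 N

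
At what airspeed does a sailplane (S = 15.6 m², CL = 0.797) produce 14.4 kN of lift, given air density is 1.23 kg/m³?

v = 43.4 m/s

L = ½ρv²S·CL ⇒ v = √(2L/(ρ·S·CL))
v = √(2 × 14400 / (1.23 × 15.6 × 0.797)) = √1883 = 43.4 m/s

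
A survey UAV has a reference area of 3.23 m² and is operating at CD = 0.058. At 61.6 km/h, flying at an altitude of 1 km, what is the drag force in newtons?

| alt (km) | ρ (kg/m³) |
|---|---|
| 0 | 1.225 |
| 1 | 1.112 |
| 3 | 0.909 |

At 1 km, from the table: ρ = 1.112 kg/m³.
Convert speed: v = 61.6 km/h ÷ 3.6 = 17.11 m/s.
D = ½ρv²S·CD = ½ × 1.112 × 17.11² × 3.23 × 0.058 = 30.5 N

D = 30.5 N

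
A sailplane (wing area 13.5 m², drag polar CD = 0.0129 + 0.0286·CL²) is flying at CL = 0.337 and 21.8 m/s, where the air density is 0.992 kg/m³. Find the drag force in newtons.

CD = 0.0129 + 0.0286 × 0.337² = 0.01615
D = ½ρv²S·CD = ½ × 0.992 × 21.8² × 13.5 × 0.01615 = 51.4 N

D = 51.4 N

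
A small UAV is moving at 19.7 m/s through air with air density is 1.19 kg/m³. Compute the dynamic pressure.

q = ½ρv² = ½ × 1.19 × 19.7² = 231 Pa

q = 231 Pa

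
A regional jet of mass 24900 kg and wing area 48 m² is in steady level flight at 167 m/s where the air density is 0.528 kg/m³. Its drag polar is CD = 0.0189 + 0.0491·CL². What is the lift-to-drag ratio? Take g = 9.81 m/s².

Level flight ⇒ L = W = m·g = 24900 × 9.81 = 2.4427×10^5 N.
q = ½ρv² = ½ × 0.528 × 167² = 7363 Pa.
CL = 2W/(ρv²S) = 2×2.4427×10^5/(0.528×167²×48) = 0.6912.
CD = 0.0189 + 0.0491 × 0.6912² = 0.04236.
L/D = CL/CD = 0.6912 / 0.04236 = 16.3

L/D = 16.3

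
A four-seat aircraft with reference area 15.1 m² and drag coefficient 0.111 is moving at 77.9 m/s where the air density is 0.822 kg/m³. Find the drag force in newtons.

Dynamic pressure q = ½ρv² = ½ × 0.822 × 77.9² = 2494 Pa.
D = q·S·CD = 2494 × 15.1 × 0.111 = 4180 N

D = 4180 N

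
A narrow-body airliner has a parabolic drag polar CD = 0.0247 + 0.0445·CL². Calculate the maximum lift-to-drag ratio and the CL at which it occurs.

For CD = CD0 + K·CL², (L/D)max occurs at CL* = √(CD0/K) and equals 1/(2√(K·CD0)).
(L/D)max = 1/(2√(0.0445 × 0.0247)) = 1/(2 × 0.03315) = 15.1
CL* = √(0.0247/0.0445) = 0.745

(L/D)max = 15.1, at CL = 0.745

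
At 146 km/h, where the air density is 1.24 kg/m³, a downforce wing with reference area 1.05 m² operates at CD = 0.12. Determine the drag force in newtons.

D = 128 N

Convert speed: v = 146 km/h ÷ 3.6 = 40.56 m/s.
D = ½ρv²S·CD = ½ × 1.24 × 40.56² × 1.05 × 0.12 = 128 N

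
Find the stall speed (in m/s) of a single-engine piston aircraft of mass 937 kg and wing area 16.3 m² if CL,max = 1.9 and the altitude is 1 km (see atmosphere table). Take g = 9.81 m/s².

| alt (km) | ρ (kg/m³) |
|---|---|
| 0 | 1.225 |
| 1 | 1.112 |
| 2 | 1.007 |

At 1 km, from the table: ρ = 1.112 kg/m³.
Weight W = mg = 937 × 9.81 = 9192 N.
From L = ½ρV²S·CL,max = W: V_stall = √(2W/(ρSCL,max)) = √(2·9192/(1.112·16.3·1.9))
V_stall = √533.8 = 23.1 m/s

V_stall = 23.1 m/s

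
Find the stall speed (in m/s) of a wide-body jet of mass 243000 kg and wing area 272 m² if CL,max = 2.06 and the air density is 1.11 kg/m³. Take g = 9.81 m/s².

At stall, lift equals weight: L = W = m·g = 243000 × 9.81 = 2.384×10^6 N.
V_stall = √(2W/(ρ·S·CL,max)) = √(2 × 2.384×10^6 / (1.11 × 272 × 2.06))
V_stall = √7666 = 87.6 m/s

V_stall = 87.6 m/s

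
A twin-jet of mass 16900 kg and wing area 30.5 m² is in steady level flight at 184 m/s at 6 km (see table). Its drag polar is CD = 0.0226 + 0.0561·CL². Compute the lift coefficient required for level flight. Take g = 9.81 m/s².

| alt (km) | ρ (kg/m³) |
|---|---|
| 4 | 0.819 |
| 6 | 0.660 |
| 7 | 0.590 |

At 6 km, from the table: ρ = 0.660 kg/m³.
In steady level flight, lift balances weight: W = mg = 16900 × 9.81 = 1.6579×10^5 N.
Dynamic pressure q = 0.5 × 0.66 × 184² = 11170 Pa.
CL = W/(q·S) = 1.6579×10^5 / (11170 × 30.5) = 0.4865.

CL = 0.487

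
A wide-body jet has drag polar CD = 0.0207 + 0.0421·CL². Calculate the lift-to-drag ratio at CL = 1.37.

CD = 0.0207 + 0.0421 × 1.37² = 0.09972
L/D = CL/CD = 1.37 / 0.09972 = 13.7

L/D = 13.7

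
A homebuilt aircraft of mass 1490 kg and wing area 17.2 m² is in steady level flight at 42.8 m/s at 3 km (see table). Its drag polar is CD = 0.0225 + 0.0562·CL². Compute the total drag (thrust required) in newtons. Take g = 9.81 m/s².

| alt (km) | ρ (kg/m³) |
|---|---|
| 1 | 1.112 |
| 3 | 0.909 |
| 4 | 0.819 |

At 3 km, from the table: ρ = 0.909 kg/m³.
Level flight ⇒ L = W = m·g = 1490 × 9.81 = 14617 N.
Dynamic pressure q = 0.5 × 0.909 × 42.8² = 832.6 Pa.
CL = W/(q·S) = 14617 / (832.6 × 17.2) = 1.021.
CD = 0.0225 + 0.0562 × 1.021² = 0.08105.
D = q·S·CD = 832.6 × 17.2 × 0.08105 = 1161 N

D = 1160 N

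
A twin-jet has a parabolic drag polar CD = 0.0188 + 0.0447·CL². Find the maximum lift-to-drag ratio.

For CD = CD0 + K·CL², (L/D)max occurs at CL* = √(CD0/K) and equals 1/(2√(K·CD0)).
(L/D)max = 1/(2√(0.0447 × 0.0188)) = 1/(2 × 0.02899) = 17.2

(L/D)max = 17.2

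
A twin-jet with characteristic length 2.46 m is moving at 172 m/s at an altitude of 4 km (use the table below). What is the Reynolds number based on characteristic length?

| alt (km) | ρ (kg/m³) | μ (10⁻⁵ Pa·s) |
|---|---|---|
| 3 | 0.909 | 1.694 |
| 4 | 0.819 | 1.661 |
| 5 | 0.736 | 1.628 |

At 4 km, from the table: ρ = 0.819 kg/m³, μ = 1.661×10⁻⁵ Pa·s.
Re = ρ·v·c/μ = 0.819 × 172 × 2.46 / (1.661×10⁻⁵) = 2.09×10^7

Re = 2.09×10^7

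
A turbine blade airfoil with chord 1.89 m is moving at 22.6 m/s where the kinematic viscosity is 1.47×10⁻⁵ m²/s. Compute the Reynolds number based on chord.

Re = 2.91×10^6

Re = v·c/ν = 22.6 × 1.89 / (1.47×10⁻⁵) = 2.91×10^6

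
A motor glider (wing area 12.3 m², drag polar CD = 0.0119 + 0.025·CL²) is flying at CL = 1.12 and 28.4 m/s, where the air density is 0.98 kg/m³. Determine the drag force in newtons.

CD = 0.0119 + 0.025 × 1.12² = 0.04326
D = ½ρv²S·CD = ½ × 0.98 × 28.4² × 12.3 × 0.04326 = 210 N

D = 210 N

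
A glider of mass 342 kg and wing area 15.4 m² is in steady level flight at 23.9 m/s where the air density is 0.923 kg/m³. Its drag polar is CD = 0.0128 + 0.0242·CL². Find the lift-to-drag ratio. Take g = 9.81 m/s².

Level flight ⇒ L = W = m·g = 342 × 9.81 = 3355 N.
Dynamic pressure q = 0.5 × 0.923 × 23.9² = 263.6 Pa.
Required CL = L/(qS) = 3355/(263.6·15.4) = 0.8264.
CD = 0.0128 + 0.0242 × 0.8264² = 0.02933.
L/D = CL/CD = 0.8264 / 0.02933 = 28.2

L/D = 28.2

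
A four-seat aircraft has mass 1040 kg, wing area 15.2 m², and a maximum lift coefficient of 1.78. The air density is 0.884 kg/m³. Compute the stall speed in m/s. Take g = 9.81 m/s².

At stall, lift equals weight: L = W = m·g = 1040 × 9.81 = 10200 N.
From L = ½ρV²S·CL,max = W: V_stall = √(2W/(ρSCL,max)) = √(2·10200/(0.884·15.2·1.78))
V_stall = √853.1 = 29.2 m/s

V_stall = 29.2 m/s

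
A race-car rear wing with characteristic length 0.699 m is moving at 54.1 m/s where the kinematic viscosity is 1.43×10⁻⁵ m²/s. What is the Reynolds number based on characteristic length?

Re = v·c/ν = 54.1 × 0.699 / (1.43×10⁻⁵) = 2.64×10^6

Re = 2.64×10^6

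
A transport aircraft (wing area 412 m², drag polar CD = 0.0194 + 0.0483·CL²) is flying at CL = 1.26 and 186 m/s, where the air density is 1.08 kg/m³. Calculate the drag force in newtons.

CD = 0.0194 + 0.0483 × 1.26² = 0.09608
D = ½ρv²S·CD = ½ × 1.08 × 186² × 412 × 0.09608 = 7.4×10^5 N

D = 7.4×10^5 N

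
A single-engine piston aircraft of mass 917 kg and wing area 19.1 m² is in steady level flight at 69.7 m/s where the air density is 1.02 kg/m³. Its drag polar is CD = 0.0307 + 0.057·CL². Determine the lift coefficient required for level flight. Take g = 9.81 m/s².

CL = 0.19

Weight W = mg = 917 × 9.81 = 8995.8 N; in level flight L = W.
Dynamic pressure q = 0.5 × 1.02 × 69.7² = 2478 Pa.
CL = 2W/(ρv²S) = 2×8995.8/(1.02×69.7²×19.1) = 0.1901.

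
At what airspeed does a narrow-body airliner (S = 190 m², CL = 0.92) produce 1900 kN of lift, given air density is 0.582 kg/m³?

L = ½ρv²S·CL ⇒ v = √(2L/(ρ·S·CL))
v = √(2 × 1.9×10^6 / (0.582 × 190 × 0.92)) = √37350 = 193 m/s

v = 193 m/s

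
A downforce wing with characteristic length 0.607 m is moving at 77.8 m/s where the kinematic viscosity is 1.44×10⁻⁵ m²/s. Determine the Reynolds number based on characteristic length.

Re = 3.28×10^6

Re = v·c/ν = 77.8 × 0.607 / (1.44×10⁻⁵) = 3.28×10^6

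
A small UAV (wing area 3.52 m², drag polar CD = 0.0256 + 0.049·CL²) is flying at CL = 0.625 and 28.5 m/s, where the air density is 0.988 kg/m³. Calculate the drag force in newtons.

D = 63.2 N

CD = 0.0256 + 0.049 × 0.625² = 0.04474
D = ½ρv²S·CD = ½ × 0.988 × 28.5² × 3.52 × 0.04474 = 63.2 N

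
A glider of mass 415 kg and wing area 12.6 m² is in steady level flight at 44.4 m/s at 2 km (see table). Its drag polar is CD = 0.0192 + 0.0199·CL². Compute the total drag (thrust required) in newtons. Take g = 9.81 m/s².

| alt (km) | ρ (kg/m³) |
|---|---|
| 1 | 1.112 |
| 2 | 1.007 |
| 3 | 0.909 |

At 2 km, from the table: ρ = 1.007 kg/m³.
Weight W = mg = 415 × 9.81 = 4071.2 N; in level flight L = W.
Dynamic pressure q = 0.5 × 1.007 × 44.4² = 992.6 Pa.
CL = 2W/(ρv²S) = 2×4071.2/(1.007×44.4²×12.6) = 0.3255.
CD = 0.0192 + 0.0199 × 0.3255² = 0.02131.
D = q·S·CD = 992.6 × 12.6 × 0.02131 = 266.5 N

D = 266 N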